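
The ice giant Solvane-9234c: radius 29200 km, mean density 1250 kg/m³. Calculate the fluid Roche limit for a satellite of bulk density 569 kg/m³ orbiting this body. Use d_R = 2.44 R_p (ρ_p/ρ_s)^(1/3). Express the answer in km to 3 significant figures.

92600 km

d_R = 2.44 × 29200 km × (1250/569)^(1/3)
    = 92600 km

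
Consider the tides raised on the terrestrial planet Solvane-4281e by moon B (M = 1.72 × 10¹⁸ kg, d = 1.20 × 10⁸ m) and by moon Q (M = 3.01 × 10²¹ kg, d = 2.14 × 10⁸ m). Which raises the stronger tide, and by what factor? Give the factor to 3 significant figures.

Tidal acceleration ∝ M/d³, so compare M/d³ for each.
Moon B: (1.72 × 10¹⁸) / (1.20 × 10⁸)³ = 9.954 × 10⁻⁷
Moon Q: (3.01 × 10²¹) / (2.14 × 10⁸)³ = 3.071 × 10⁻⁴
Ratio (larger/smaller) = 309

Moon Q, by a factor of ≈ 309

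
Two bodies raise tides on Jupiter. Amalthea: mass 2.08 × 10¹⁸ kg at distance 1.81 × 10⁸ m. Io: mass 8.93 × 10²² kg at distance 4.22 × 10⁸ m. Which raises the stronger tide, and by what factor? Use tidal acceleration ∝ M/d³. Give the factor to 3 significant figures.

Tidal stretch scales as M/d³; compute that for each body.
Amalthea: (2.08 × 10¹⁸) / (1.81 × 10⁸)³ = 3.508 × 10⁻⁷
Io: (8.93 × 10²²) / (4.22 × 10⁸)³ = 1.188 × 10⁻³
Ratio (larger/smaller) = 3390

Io, by a factor of ≈ 3390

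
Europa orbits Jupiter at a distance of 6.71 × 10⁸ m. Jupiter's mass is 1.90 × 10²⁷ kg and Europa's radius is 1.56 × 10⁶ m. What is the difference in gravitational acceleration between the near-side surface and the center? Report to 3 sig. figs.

Δa = 2GMr/d³
   = 2 × (6.674 × 10⁻¹¹) × (1.90 × 10²⁷) × (1.56 × 10⁶) / (6.71 × 10⁸)³
   = 1.31 × 10⁻³ m/s²

1.31 × 10⁻³ m/s²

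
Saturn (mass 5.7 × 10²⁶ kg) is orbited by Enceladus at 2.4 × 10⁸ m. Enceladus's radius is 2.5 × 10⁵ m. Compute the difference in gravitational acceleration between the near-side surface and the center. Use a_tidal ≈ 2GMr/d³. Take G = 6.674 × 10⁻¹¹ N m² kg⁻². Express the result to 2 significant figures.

1.4 × 10⁻³ m/s²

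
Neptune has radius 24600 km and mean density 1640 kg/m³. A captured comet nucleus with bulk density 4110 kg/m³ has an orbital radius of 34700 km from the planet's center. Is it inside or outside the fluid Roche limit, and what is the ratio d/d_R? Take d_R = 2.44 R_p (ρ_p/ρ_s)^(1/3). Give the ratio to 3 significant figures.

inside; d/d_R ≈ 0.785

d_R = 2.44 × (24600 km) × (1640/4110)^(1/3) = 44190 km
d/d_R = (34700) / (44190) = 0.785
Since d/d_R < 1, the body is inside the Roche limit.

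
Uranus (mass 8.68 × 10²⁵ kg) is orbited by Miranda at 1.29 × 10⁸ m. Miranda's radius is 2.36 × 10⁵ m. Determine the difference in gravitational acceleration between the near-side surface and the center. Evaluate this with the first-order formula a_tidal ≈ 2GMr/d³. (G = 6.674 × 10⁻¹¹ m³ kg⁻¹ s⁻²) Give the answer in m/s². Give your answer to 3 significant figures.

1.27 × 10⁻³ m/s²

Δa = 2GMr/d³
   = 2 × (6.674 × 10⁻¹¹) × (8.68 × 10²⁵) × (2.36 × 10⁵) / (1.29 × 10⁸)³
   = 1.27 × 10⁻³ m/s²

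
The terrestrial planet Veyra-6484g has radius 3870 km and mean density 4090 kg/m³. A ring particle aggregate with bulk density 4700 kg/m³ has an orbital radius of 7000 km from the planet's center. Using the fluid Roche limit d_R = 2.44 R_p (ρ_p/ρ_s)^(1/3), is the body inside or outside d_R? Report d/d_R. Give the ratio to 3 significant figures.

inside; d/d_R ≈ 0.776

d_R = 2.44 × (3870 km) × (4090/4700)^(1/3) = 9015 km
d/d_R = (7000) / (9015) = 0.776
Since d/d_R < 1, the body is inside the Roche limit.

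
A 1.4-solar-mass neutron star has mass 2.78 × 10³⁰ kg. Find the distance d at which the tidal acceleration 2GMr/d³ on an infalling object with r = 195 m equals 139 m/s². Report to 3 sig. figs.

8.04 × 10⁶ m

2GMr/d³ = a_tidal  ⇒  d = (2GMr / a_tidal)^(1/3)
d = (2 × 6.674×10⁻¹¹ × (2.78 × 10³⁰) × (195) / (139))^(1/3)
  = 8.04 × 10⁶ m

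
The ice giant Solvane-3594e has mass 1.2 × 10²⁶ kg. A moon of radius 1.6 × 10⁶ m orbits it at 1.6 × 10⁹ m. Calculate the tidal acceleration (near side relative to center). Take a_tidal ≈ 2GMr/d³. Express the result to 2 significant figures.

Δg = 2GMr/d³
   = 2 × (6.674 × 10⁻¹¹) × (1.2 × 10²⁶) × (1.6 × 10⁶) / (1.6 × 10⁹)³
   = 6.3 × 10⁻⁶ m/s²

6.3 × 10⁻⁶ m/s²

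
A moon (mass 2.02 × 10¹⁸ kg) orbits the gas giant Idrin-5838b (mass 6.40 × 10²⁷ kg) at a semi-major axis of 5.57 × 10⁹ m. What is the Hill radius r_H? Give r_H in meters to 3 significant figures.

r_H ≈ a (m/3M)^(1/3)
    = (5.57 × 10⁹) × (2.02 × 10¹⁸ / (3 × 6.40 × 10²⁷))^(1/3)
    = 2.63 × 10⁶ m

2.63 × 10⁶ m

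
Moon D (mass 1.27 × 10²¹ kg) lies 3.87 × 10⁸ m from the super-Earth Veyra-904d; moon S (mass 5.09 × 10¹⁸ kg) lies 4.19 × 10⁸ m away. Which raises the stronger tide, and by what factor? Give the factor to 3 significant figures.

Moon D, by a factor of ≈ 317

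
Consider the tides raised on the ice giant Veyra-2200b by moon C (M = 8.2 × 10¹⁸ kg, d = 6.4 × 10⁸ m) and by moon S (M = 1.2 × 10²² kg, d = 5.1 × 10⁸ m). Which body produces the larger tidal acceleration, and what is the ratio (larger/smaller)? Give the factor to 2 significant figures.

Moon S, by a factor of ≈ 2900

The tide-raising term goes as M/d³ (the gradient of a 1/d² field).
Moon C: (8.2 × 10¹⁸) / (6.4 × 10⁸)³ = 3.128 × 10⁻⁸
Moon S: (1.2 × 10²²) / (5.1 × 10⁸)³ = 9.046 × 10⁻⁵
Ratio (larger/smaller) = 2900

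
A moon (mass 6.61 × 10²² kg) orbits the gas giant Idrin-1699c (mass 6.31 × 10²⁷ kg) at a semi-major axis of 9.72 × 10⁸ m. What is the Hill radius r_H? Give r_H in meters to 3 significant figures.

1.47 × 10⁷ m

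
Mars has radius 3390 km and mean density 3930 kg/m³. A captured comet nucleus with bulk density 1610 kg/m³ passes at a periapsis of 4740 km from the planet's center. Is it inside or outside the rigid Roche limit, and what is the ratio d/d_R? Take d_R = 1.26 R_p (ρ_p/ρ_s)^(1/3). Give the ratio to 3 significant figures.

d_R = 1.26 × (3390 km) × (3930/1610)^(1/3) = 5751 km
d/d_R = (4740) / (5751) = 0.824
Since d/d_R < 1, the body is inside the Roche limit.

inside; d/d_R ≈ 0.824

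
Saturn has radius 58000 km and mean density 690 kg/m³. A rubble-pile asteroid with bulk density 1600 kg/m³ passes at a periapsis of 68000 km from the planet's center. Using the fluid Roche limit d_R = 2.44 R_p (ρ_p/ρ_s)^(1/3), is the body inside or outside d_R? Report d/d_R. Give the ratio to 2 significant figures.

d_R = 2.44 × (58000 km) × (690/1600)^(1/3) = 1.069 × 10⁵ km
d/d_R = (68000) / (1.069 × 10⁵) = 0.64
Since d/d_R < 1, the body is inside the Roche limit.

inside; d/d_R ≈ 0.64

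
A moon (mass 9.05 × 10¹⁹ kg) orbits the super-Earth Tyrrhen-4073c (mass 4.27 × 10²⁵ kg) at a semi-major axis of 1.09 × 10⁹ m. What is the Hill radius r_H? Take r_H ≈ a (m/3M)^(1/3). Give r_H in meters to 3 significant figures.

9.71 × 10⁶ m

r_H ≈ a (m/3M)^(1/3)
    = (1.09 × 10⁹) × (9.05 × 10¹⁹ / (3 × 4.27 × 10²⁵))^(1/3)
    = 9.71 × 10⁶ m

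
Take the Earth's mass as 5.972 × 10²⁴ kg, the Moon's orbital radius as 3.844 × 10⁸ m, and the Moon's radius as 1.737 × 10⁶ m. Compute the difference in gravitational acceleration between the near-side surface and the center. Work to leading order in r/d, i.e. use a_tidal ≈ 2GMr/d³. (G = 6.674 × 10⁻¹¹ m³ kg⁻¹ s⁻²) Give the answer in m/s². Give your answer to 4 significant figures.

2.438 × 10⁻⁵ m/s²

a_tidal = 2GMr/d³
        = 2 × (6.674 × 10⁻¹¹) × (5.972 × 10²⁴) × (1.737 × 10⁶) / (3.844 × 10⁸)³
        = 2.438 × 10⁻⁵ m/s²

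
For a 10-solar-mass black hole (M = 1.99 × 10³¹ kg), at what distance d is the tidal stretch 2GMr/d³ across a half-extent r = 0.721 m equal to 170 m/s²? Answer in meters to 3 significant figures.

2GMr/d³ = a_tidal  ⇒  d = (2GMr / a_tidal)^(1/3)
d = (2 × 6.674×10⁻¹¹ × (1.99 × 10³¹) × (0.721) / (170))^(1/3)
  = 2.24 × 10⁶ m

2.24 × 10⁶ m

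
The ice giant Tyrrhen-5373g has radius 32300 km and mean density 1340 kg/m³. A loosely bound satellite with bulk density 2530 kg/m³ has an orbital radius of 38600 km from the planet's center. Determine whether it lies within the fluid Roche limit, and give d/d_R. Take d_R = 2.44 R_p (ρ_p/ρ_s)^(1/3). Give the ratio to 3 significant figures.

inside; d/d_R ≈ 0.605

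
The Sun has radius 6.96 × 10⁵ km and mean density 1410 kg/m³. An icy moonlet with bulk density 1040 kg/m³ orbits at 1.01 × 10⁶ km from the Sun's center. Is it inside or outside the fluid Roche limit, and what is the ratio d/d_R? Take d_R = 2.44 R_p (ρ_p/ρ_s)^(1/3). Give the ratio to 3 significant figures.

inside; d/d_R ≈ 0.537

d_R = 2.44 × (6.96 × 10⁵ km) × (1410/1040)^(1/3) = 1.880 × 10⁶ km
d/d_R = (1.01 × 10⁶) / (1.880 × 10⁶) = 0.537
Since d/d_R < 1, the body is inside the Roche limit.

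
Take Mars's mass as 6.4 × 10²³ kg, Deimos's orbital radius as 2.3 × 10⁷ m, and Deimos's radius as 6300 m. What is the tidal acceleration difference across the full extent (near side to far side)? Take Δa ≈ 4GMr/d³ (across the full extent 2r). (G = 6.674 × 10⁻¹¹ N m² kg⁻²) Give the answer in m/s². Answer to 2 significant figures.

8.8 × 10⁻⁵ m/s²

Δa = 4GMr/d³
   = 4 × (6.674 × 10⁻¹¹) × (6.4 × 10²³) × (6300) / (2.3 × 10⁷)³
   = 8.8 × 10⁻⁵ m/s²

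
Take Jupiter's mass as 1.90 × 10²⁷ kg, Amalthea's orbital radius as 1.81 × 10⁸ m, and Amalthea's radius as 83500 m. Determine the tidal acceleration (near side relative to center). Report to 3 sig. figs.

3.57 × 10⁻³ m/s²

Since r ≪ d, expand the inverse-square field across one radius to get the leading 2GMr/d³ term.
Δa = 2GMr/d³
   = 2 × (6.674 × 10⁻¹¹) × (1.90 × 10²⁷) × (83500) / (1.81 × 10⁸)³
   = 3.57 × 10⁻³ m/s²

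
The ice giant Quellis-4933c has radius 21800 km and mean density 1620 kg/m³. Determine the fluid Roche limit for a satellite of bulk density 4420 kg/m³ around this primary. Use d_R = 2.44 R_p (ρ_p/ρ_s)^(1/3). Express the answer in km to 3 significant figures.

d_R = 2.44 × 21800 km × (1620/4420)^(1/3)
    = 38100 km

38100 km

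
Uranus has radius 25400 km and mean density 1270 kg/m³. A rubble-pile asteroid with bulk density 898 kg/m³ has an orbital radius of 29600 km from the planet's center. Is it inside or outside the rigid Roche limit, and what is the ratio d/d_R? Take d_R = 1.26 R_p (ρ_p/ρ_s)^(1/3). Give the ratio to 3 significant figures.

inside; d/d_R ≈ 0.824

d_R = 1.26 × (25400 km) × (1270/898)^(1/3) = 35920 km
d/d_R = (29600) / (35920) = 0.824
Since d/d_R < 1, the body is inside the Roche limit.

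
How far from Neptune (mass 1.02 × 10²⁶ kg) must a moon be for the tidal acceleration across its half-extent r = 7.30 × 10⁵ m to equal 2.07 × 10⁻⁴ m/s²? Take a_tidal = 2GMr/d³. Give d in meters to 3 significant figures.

3.63 × 10⁸ m

2GMr/d³ = a_tidal  ⇒  d = (2GMr / a_tidal)^(1/3)
d = (2 × 6.674×10⁻¹¹ × (1.02 × 10²⁶) × (7.30 × 10⁵) / (2.07 × 10⁻⁴))^(1/3)
  = 3.63 × 10⁸ m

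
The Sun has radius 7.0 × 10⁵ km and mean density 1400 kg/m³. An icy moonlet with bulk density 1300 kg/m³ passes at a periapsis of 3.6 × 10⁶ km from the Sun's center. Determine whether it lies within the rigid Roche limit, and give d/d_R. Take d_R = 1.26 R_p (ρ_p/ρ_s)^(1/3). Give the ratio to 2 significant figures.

outside; d/d_R ≈ 4.0

d_R = 1.26 × (7.0 × 10⁵ km) × (1400/1300)^(1/3) = 9.041 × 10⁵ km
d/d_R = (3.6 × 10⁶) / (9.041 × 10⁵) = 4.0
Since d/d_R > 1, the body is outside the Roche limit.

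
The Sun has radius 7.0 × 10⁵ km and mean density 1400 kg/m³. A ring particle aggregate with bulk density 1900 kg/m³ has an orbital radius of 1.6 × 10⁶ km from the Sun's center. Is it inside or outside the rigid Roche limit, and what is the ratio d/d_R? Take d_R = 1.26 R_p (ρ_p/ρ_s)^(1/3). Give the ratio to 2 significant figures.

d_R = 1.26 × (7.0 × 10⁵ km) × (1400/1900)^(1/3) = 7.966 × 10⁵ km
d/d_R = (1.6 × 10⁶) / (7.966 × 10⁵) = 2.0
Since d/d_R > 1, the body is outside the Roche limit.

outside; d/d_R ≈ 2.0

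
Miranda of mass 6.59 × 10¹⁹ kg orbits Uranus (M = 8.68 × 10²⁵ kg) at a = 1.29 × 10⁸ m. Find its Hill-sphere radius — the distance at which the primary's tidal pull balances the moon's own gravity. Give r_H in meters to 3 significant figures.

r_H ≈ a (m/3M)^(1/3)
    = (1.29 × 10⁸) × (6.59 × 10¹⁹ / (3 × 8.68 × 10²⁵))^(1/3)
    = 8.16 × 10⁵ m

8.16 × 10⁵ m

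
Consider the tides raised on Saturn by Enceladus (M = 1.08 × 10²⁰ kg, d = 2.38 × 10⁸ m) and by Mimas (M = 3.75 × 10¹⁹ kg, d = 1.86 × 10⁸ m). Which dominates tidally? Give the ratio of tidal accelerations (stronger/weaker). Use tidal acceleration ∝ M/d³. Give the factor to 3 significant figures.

The tide-raising term goes as M/d³ (the gradient of a 1/d² field).
Enceladus: (1.08 × 10²⁰) / (2.38 × 10⁸)³ = 8.011 × 10⁻⁶
Mimas: (3.75 × 10¹⁹) / (1.86 × 10⁸)³ = 5.828 × 10⁻⁶
Ratio (larger/smaller) = 1.37

Enceladus, by a factor of ≈ 1.37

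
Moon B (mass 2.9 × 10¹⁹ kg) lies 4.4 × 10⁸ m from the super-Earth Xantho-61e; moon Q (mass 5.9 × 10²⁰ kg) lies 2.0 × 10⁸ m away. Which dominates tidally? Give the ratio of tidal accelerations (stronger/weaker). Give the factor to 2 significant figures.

Moon Q, by a factor of ≈ 220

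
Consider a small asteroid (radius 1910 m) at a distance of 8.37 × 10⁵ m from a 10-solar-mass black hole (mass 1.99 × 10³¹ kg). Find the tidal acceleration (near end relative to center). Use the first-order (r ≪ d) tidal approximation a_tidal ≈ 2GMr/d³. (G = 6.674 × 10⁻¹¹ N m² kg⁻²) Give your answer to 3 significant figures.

8.65 × 10⁶ m/s²

The tidal stretch is the gradient of GM/d² times the body's extent r, hence the 1/d³ dependence.
Δg = 2GMr/d³
   = 2 × (6.674 × 10⁻¹¹) × (1.99 × 10³¹) × (1910) / (8.37 × 10⁵)³
   = 8.65 × 10⁶ m/s²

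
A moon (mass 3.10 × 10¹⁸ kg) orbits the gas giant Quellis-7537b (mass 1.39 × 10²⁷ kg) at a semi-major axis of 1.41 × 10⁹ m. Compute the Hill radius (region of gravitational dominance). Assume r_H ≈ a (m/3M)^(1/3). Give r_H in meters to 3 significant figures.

1.28 × 10⁶ m

r_H ≈ a (m/3M)^(1/3)
    = (1.41 × 10⁹) × (3.10 × 10¹⁸ / (3 × 1.39 × 10²⁷))^(1/3)
    = 1.28 × 10⁶ m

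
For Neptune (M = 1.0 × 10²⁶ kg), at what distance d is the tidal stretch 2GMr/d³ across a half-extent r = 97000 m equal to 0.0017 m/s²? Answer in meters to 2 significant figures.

2GMr/d³ = a_tidal  ⇒  d = (2GMr / a_tidal)^(1/3)
d = (2 × 6.674×10⁻¹¹ × (1.0 × 10²⁶) × (97000) / (0.0017))^(1/3)
  = 9.1 × 10⁷ m

9.1 × 10⁷ m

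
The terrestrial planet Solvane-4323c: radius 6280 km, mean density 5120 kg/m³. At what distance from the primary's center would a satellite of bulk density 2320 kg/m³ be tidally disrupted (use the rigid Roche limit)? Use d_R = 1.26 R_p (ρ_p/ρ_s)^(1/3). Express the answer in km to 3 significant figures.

10300 km

d_R = 1.26 × 6280 km × (5120/2320)^(1/3)
    = 10300 km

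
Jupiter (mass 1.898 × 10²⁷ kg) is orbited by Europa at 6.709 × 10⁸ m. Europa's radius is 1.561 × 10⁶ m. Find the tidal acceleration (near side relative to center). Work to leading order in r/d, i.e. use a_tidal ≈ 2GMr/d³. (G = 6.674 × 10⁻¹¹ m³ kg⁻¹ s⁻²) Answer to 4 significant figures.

Δa = 2GMr/d³
   = 2 × (6.674 × 10⁻¹¹) × (1.898 × 10²⁷) × (1.561 × 10⁶) / (6.709 × 10⁸)³
   = 1.310 × 10⁻³ m/s²

1.310 × 10⁻³ m/s²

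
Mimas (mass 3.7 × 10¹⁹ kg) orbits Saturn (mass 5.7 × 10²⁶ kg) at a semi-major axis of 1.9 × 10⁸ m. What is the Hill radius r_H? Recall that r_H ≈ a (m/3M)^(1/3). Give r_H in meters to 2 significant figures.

r_H ≈ a (m/3M)^(1/3)
    = (1.9 × 10⁸) × (3.7 × 10¹⁹ / (3 × 5.7 × 10²⁶))^(1/3)
    = 5.3 × 10⁵ m

5.3 × 10⁵ m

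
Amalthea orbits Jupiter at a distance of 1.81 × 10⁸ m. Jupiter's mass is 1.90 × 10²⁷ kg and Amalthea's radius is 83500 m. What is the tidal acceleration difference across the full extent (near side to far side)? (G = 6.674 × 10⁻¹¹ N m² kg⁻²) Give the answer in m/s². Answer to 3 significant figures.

Δa = 4GMr/d³
   = 4 × (6.674 × 10⁻¹¹) × (1.90 × 10²⁷) × (83500) / (1.81 × 10⁸)³
   = 7.14 × 10⁻³ m/s²

7.14 × 10⁻³ m/s²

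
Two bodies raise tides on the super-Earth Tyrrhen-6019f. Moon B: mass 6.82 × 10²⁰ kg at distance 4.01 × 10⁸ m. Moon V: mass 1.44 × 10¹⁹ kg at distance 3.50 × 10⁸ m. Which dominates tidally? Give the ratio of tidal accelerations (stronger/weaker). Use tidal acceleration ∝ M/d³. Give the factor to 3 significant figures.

Moon B, by a factor of ≈ 31.5

Tidal acceleration ∝ M/d³, so compare M/d³ for each.
Moon B: (6.82 × 10²⁰) / (4.01 × 10⁸)³ = 1.058 × 10⁻⁵
Moon V: (1.44 × 10¹⁹) / (3.50 × 10⁸)³ = 3.359 × 10⁻⁷
Ratio (larger/smaller) = 31.5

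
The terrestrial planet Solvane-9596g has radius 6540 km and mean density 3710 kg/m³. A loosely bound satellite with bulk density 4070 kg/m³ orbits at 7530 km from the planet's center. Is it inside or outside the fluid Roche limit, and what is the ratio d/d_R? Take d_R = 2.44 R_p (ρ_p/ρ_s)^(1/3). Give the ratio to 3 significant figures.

d_R = 2.44 × (6540 km) × (3710/4070)^(1/3) = 15470 km
d/d_R = (7530) / (15470) = 0.487
Since d/d_R < 1, the body is inside the Roche limit.

inside; d/d_R ≈ 0.487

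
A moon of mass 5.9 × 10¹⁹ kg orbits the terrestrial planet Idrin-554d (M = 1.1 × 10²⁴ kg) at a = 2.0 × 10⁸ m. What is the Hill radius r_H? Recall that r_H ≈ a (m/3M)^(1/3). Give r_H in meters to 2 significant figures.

r_H ≈ a (m/3M)^(1/3)
    = (2.0 × 10⁸) × (5.9 × 10¹⁹ / (3 × 1.1 × 10²⁴))^(1/3)
    = 5.2 × 10⁶ m

5.2 × 10⁶ m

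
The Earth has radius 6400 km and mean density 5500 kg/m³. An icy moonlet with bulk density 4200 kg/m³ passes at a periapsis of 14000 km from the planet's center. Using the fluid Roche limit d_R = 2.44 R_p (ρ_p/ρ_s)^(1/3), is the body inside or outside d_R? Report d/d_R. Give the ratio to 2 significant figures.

inside; d/d_R ≈ 0.82

d_R = 2.44 × (6400 km) × (5500/4200)^(1/3) = 17080 km
d/d_R = (14000) / (17080) = 0.82
Since d/d_R < 1, the body is inside the Roche limit.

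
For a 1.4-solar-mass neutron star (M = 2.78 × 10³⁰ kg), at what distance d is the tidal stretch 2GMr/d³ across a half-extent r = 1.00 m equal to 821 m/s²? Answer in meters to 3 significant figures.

7.67 × 10⁵ m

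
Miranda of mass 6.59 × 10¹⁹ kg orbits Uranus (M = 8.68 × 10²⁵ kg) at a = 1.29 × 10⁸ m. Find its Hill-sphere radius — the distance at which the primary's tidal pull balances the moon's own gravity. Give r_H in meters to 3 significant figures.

r_H ≈ a (m/3M)^(1/3)
    = (1.29 × 10⁸) × (6.59 × 10¹⁹ / (3 × 8.68 × 10²⁵))^(1/3)
    = 8.16 × 10⁵ m

8.16 × 10⁵ m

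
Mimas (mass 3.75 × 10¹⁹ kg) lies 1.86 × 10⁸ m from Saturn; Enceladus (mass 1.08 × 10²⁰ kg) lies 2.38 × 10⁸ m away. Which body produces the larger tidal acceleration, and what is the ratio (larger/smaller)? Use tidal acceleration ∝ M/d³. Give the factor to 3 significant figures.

Enceladus, by a factor of ≈ 1.37

The tide-raising term goes as M/d³ (the gradient of a 1/d² field).
Mimas: (3.75 × 10¹⁹) / (1.86 × 10⁸)³ = 5.828 × 10⁻⁶
Enceladus: (1.08 × 10²⁰) / (2.38 × 10⁸)³ = 8.011 × 10⁻⁶
Ratio (larger/smaller) = 1.37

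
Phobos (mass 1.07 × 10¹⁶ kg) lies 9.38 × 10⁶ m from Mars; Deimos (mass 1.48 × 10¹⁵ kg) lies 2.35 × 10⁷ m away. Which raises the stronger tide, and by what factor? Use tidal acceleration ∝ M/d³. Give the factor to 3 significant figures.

Tidal stretch scales as M/d³; compute that for each body.
Phobos: (1.07 × 10¹⁶) / (9.38 × 10⁶)³ = 1.297 × 10⁻⁵
Deimos: (1.48 × 10¹⁵) / (2.35 × 10⁷)³ = 1.140 × 10⁻⁷
Ratio (larger/smaller) = 114

Phobos, by a factor of ≈ 114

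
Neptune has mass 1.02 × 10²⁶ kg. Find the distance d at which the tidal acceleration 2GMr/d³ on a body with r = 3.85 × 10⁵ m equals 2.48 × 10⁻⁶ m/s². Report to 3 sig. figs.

1.28 × 10⁹ m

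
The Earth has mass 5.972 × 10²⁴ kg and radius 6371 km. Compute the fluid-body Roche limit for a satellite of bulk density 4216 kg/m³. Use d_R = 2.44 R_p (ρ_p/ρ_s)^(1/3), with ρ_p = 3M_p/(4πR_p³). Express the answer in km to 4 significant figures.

ρ_p = 3M_p/(4πR_p³) = 3 × (5.972 × 10²⁴) / (4π × (6.371 × 10⁶ m)³) = 5513 kg/m³
d_R = 2.44 × 6371 km × (5513/4216)^(1/3)
    = 17000 km

17000 km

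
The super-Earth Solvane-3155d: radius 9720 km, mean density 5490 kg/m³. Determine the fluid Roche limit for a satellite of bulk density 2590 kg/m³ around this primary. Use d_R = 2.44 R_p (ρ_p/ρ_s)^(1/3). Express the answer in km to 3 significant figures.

30500 km

d_R = 2.44 × 9720 km × (5490/2590)^(1/3)
    = 30500 km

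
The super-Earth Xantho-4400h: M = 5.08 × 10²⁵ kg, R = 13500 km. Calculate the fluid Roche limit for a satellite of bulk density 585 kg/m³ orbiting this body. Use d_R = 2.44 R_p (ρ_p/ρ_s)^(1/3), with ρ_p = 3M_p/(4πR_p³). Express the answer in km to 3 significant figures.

ρ_p = 3M_p/(4πR_p³) = 3 × (5.08 × 10²⁵) / (4π × (1.35 × 10⁷ m)³) = 4930 kg/m³
d_R = 2.44 × 13500 km × (4930/585)^(1/3)
    = 67000 km

67000 km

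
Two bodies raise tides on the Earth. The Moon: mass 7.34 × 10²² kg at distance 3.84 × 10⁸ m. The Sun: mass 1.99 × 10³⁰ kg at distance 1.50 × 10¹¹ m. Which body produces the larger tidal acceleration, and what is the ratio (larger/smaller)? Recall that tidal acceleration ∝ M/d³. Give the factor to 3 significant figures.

The Moon, by a factor of ≈ 2.20

Tidal acceleration ∝ M/d³, so compare M/d³ for each.
The Moon: (7.34 × 10²²) / (3.84 × 10⁸)³ = 1.296 × 10⁻³
The Sun: (1.99 × 10³⁰) / (1.50 × 10¹¹)³ = 5.896 × 10⁻⁴
Ratio (larger/smaller) = 2.20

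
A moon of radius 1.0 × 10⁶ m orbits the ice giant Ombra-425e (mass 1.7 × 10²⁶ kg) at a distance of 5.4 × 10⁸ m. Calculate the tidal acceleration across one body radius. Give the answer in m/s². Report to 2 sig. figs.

a_tidal = 2GMr/d³
        = 2 × (6.674 × 10⁻¹¹) × (1.7 × 10²⁶) × (1.0 × 10⁶) / (5.4 × 10⁸)³
        = 1.4 × 10⁻⁴ m/s²

1.4 × 10⁻⁴ m/s²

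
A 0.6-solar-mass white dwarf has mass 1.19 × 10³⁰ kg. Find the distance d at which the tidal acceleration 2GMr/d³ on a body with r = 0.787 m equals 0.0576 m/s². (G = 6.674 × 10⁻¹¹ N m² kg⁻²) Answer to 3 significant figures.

2GMr/d³ = a_tidal  ⇒  d = (2GMr / a_tidal)^(1/3)
d = (2 × 6.674×10⁻¹¹ × (1.19 × 10³⁰) × (0.787) / (0.0576))^(1/3)
  = 1.29 × 10⁷ m

1.29 × 10⁷ m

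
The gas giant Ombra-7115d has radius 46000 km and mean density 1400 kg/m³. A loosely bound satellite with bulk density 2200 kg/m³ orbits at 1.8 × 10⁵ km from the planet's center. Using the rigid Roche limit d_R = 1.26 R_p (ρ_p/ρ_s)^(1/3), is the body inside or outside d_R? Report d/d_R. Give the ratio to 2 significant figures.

outside; d/d_R ≈ 3.6

d_R = 1.26 × (46000 km) × (1400/2200)^(1/3) = 49850 km
d/d_R = (1.8 × 10⁵) / (49850) = 3.6
Since d/d_R > 1, the body is outside the Roche limit.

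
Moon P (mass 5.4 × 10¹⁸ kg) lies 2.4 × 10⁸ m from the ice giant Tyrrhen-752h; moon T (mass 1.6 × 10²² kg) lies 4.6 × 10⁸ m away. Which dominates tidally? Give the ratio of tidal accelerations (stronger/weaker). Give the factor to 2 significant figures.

Moon T, by a factor of ≈ 420

Compare M/d³ for the two perturbers:
Moon P: (5.4 × 10¹⁸) / (2.4 × 10⁸)³ = 3.906 × 10⁻⁷
Moon T: (1.6 × 10²²) / (4.6 × 10⁸)³ = 1.644 × 10⁻⁴
Ratio (larger/smaller) = 420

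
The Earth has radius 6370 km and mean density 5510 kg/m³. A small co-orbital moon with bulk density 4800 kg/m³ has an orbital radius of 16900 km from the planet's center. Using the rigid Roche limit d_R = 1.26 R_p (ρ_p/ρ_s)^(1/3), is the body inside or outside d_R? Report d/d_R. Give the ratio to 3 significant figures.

outside; d/d_R ≈ 2.01

d_R = 1.26 × (6370 km) × (5510/4800)^(1/3) = 8404 km
d/d_R = (16900) / (8404) = 2.01
Since d/d_R > 1, the body is outside the Roche limit.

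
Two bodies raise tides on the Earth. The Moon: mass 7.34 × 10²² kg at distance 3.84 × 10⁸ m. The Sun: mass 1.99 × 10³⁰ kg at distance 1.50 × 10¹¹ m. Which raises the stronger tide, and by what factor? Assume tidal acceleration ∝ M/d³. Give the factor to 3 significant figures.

The Moon, by a factor of ≈ 2.20

The tide-raising term goes as M/d³ (the gradient of a 1/d² field).
The Moon: (7.34 × 10²²) / (3.84 × 10⁸)³ = 1.296 × 10⁻³
The Sun: (1.99 × 10³⁰) / (1.50 × 10¹¹)³ = 5.896 × 10⁻⁴
Ratio (larger/smaller) = 2.20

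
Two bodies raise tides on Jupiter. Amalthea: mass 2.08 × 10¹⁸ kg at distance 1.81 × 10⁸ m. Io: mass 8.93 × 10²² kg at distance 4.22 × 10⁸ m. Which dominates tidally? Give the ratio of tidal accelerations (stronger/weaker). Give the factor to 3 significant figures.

Tidal acceleration ∝ M/d³, so compare M/d³ for each.
Amalthea: (2.08 × 10¹⁸) / (1.81 × 10⁸)³ = 3.508 × 10⁻⁷
Io: (8.93 × 10²²) / (4.22 × 10⁸)³ = 1.188 × 10⁻³
Ratio (larger/smaller) = 3390

Io, by a factor of ≈ 3390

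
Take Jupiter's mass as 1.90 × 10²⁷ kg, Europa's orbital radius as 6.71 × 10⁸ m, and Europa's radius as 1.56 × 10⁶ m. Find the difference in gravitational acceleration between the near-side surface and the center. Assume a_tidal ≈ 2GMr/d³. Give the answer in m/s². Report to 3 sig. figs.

1.31 × 10⁻³ m/s²

The tidal stretch is the gradient of GM/d² times the body's extent r, hence the 1/d³ dependence.
a_tidal = 2GMr/d³
        = 2 × (6.674 × 10⁻¹¹) × (1.90 × 10²⁷) × (1.56 × 10⁶) / (6.71 × 10⁸)³
        = 1.31 × 10⁻³ m/s²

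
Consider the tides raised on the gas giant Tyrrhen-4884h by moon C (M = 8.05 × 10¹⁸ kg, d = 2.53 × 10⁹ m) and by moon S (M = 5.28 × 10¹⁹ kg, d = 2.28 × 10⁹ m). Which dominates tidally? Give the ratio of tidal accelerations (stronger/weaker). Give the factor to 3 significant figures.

Tidal stretch scales as M/d³; compute that for each body.
Moon C: (8.05 × 10¹⁸) / (2.53 × 10⁹)³ = 4.971 × 10⁻¹⁰
Moon S: (5.28 × 10¹⁹) / (2.28 × 10⁹)³ = 4.455 × 10⁻⁹
Ratio (larger/smaller) = 8.96

Moon S, by a factor of ≈ 8.96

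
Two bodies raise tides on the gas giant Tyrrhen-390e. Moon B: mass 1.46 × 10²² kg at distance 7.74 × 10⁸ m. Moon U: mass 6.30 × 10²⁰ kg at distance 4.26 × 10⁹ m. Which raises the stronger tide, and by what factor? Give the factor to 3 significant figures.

Moon B, by a factor of ≈ 3860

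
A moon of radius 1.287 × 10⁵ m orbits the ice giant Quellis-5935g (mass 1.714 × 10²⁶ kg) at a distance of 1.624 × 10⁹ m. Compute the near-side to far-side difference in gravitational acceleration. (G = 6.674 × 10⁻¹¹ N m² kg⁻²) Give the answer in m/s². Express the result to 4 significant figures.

Δa = 4GMr/d³
   = 4 × (6.674 × 10⁻¹¹) × (1.714 × 10²⁶) × (1.287 × 10⁵) / (1.624 × 10⁹)³
   = 1.375 × 10⁻⁶ m/s²

1.375 × 10⁻⁶ m/s²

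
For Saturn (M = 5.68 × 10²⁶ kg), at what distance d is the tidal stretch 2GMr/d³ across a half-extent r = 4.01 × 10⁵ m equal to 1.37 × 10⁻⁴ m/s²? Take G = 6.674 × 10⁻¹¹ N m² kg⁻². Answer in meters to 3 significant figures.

2GMr/d³ = a_tidal  ⇒  d = (2GMr / a_tidal)^(1/3)
d = (2 × 6.674×10⁻¹¹ × (5.68 × 10²⁶) × (4.01 × 10⁵) / (1.37 × 10⁻⁴))^(1/3)
  = 6.05 × 10⁸ m

6.05 × 10⁸ m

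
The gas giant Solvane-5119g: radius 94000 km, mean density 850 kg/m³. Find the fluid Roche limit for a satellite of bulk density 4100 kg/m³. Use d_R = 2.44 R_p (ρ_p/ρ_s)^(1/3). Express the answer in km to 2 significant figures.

1.4 × 10⁵ km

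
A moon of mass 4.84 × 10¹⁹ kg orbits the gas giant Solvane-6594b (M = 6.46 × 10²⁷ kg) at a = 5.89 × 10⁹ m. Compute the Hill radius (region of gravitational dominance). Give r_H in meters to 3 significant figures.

7.99 × 10⁶ m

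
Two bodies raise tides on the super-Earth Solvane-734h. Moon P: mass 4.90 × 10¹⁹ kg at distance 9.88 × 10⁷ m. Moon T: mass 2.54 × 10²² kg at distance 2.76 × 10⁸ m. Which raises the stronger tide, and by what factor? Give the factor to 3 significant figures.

Compare M/d³ for the two perturbers:
Moon P: (4.90 × 10¹⁹) / (9.88 × 10⁷)³ = 5.081 × 10⁻⁵
Moon T: (2.54 × 10²²) / (2.76 × 10⁸)³ = 1.208 × 10⁻³
Ratio (larger/smaller) = 23.8

Moon T, by a factor of ≈ 23.8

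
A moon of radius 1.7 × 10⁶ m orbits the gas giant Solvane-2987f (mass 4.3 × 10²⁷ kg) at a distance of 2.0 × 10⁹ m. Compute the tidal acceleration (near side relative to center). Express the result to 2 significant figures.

a_tidal = 2GMr/d³
        = 2 × (6.674 × 10⁻¹¹) × (4.3 × 10²⁷) × (1.7 × 10⁶) / (2.0 × 10⁹)³
        = 1.2 × 10⁻⁴ m/s²

1.2 × 10⁻⁴ m/s²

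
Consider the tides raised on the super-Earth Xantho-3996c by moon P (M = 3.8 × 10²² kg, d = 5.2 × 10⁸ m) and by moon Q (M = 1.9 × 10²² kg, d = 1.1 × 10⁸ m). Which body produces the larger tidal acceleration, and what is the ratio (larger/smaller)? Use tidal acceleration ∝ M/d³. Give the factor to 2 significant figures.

Moon Q, by a factor of ≈ 53

The tide-raising term goes as M/d³ (the gradient of a 1/d² field).
Moon P: (3.8 × 10²²) / (5.2 × 10⁸)³ = 2.703 × 10⁻⁴
Moon Q: (1.9 × 10²²) / (1.1 × 10⁸)³ = 1.427 × 10⁻²
Ratio (larger/smaller) = 53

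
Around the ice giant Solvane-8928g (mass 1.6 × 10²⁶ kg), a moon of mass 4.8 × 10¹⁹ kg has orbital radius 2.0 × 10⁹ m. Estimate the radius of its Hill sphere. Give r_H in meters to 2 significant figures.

r_H ≈ a (m/3M)^(1/3)
    = (2.0 × 10⁹) × (4.8 × 10¹⁹ / (3 × 1.6 × 10²⁶))^(1/3)
    = 9.3 × 10⁶ m

9.3 × 10⁶ m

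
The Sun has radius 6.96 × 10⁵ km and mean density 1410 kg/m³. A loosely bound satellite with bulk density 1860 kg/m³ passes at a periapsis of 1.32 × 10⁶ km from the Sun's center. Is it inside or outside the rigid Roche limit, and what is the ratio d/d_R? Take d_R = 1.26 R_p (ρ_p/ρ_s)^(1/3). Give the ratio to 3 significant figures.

outside; d/d_R ≈ 1.65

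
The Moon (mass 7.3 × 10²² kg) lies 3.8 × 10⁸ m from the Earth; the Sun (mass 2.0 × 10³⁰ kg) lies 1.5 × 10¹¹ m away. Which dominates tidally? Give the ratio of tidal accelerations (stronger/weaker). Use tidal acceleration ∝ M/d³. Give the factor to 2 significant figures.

Compare M/d³ for the two perturbers:
The Moon: (7.3 × 10²²) / (3.8 × 10⁸)³ = 1.330 × 10⁻³
The Sun: (2.0 × 10³⁰) / (1.5 × 10¹¹)³ = 5.926 × 10⁻⁴
Ratio (larger/smaller) = 2.2

The Moon, by a factor of ≈ 2.2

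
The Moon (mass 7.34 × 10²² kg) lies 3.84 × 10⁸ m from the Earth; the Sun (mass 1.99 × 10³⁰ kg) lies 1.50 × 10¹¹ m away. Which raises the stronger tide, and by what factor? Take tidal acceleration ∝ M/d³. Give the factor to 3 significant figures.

Tidal stretch scales as M/d³; compute that for each body.
The Moon: (7.34 × 10²²) / (3.84 × 10⁸)³ = 1.296 × 10⁻³
The Sun: (1.99 × 10³⁰) / (1.50 × 10¹¹)³ = 5.896 × 10⁻⁴
Ratio (larger/smaller) = 2.20

The Moon, by a factor of ≈ 2.20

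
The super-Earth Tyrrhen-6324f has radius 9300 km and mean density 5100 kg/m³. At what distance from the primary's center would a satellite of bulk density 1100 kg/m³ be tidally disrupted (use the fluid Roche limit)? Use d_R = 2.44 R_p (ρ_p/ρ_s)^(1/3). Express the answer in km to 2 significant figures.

d_R = 2.44 × 9300 km × (5100/1100)^(1/3)
    = 38000 km

38000 km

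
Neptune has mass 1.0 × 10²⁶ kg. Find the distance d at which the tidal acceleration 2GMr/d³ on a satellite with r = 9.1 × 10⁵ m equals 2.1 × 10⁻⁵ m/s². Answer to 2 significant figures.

2GMr/d³ = a_tidal  ⇒  d = (2GMr / a_tidal)^(1/3)
d = (2 × 6.674×10⁻¹¹ × (1.0 × 10²⁶) × (9.1 × 10⁵) / (2.1 × 10⁻⁵))^(1/3)
  = 8.3 × 10⁸ m

8.3 × 10⁸ m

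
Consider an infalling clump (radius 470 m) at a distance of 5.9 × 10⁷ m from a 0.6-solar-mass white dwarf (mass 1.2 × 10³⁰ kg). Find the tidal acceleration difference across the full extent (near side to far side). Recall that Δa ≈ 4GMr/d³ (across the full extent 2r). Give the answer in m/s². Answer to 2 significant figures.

a_tidal = 4GMr/d³
        = 4 × (6.674 × 10⁻¹¹) × (1.2 × 10³⁰) × (470) / (5.9 × 10⁷)³
        = 7.3 × 10⁻¹ m/s²

7.3 × 10⁻¹ m/s²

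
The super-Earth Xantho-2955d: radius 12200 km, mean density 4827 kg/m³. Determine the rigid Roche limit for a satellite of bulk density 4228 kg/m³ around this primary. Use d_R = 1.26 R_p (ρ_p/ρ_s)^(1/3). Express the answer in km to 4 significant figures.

d_R = 1.26 × 12200 km × (4827/4228)^(1/3)
    = 16070 km

16070 km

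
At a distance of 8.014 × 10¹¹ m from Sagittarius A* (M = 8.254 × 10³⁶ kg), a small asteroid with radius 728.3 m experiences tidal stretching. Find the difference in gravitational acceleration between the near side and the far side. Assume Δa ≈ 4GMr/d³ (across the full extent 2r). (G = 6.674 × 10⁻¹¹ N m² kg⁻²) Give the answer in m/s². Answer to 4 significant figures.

3.118 × 10⁻⁶ m/s²

Δg = 4GMr/d³
   = 4 × (6.674 × 10⁻¹¹) × (8.254 × 10³⁶) × (728.3) / (8.014 × 10¹¹)³
   = 3.118 × 10⁻⁶ m/s²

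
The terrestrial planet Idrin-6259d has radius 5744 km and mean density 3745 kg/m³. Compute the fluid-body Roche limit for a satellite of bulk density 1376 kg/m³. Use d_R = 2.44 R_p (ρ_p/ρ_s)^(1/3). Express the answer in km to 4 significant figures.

19570 km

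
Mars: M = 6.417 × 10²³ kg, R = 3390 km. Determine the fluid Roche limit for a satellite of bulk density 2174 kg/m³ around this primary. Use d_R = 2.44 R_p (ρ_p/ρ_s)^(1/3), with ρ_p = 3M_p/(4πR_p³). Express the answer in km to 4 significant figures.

ρ_p = 3M_p/(4πR_p³) = 3 × (6.417 × 10²³) / (4π × (3.390 × 10⁶ m)³) = 3932 kg/m³
d_R = 2.44 × 3390 km × (3932/2174)^(1/3)
    = 10080 km

10080 km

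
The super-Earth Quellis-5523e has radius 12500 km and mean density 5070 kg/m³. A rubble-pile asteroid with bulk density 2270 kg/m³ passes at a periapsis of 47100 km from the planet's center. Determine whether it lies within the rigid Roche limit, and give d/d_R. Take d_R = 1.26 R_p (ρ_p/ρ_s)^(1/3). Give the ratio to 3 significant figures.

outside; d/d_R ≈ 2.29

d_R = 1.26 × (12500 km) × (5070/2270)^(1/3) = 20590 km
d/d_R = (47100) / (20590) = 2.29
Since d/d_R > 1, the body is outside the Roche limit.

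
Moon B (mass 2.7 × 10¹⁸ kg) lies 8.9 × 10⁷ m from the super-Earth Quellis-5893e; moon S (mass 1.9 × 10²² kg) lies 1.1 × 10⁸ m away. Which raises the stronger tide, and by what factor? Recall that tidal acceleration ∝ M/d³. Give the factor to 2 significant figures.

Compare M/d³ for the two perturbers:
Moon B: (2.7 × 10¹⁸) / (8.9 × 10⁷)³ = 3.830 × 10⁻⁶
Moon S: (1.9 × 10²²) / (1.1 × 10⁸)³ = 1.427 × 10⁻²
Ratio (larger/smaller) = 3700

Moon S, by a factor of ≈ 3700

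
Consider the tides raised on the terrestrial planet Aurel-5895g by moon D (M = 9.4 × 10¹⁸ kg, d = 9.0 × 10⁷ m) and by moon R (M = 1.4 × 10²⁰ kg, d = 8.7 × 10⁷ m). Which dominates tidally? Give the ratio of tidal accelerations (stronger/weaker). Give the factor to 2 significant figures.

Tidal acceleration ∝ M/d³, so compare M/d³ for each.
Moon D: (9.4 × 10¹⁸) / (9.0 × 10⁷)³ = 1.289 × 10⁻⁵
Moon R: (1.4 × 10²⁰) / (8.7 × 10⁷)³ = 2.126 × 10⁻⁴
Ratio (larger/smaller) = 16

Moon R, by a factor of ≈ 16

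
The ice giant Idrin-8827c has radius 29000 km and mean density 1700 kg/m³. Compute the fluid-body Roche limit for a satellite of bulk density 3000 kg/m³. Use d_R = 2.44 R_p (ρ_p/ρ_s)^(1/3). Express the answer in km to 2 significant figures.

59000 km

d_R = 2.44 × 29000 km × (1700/3000)^(1/3)
    = 59000 km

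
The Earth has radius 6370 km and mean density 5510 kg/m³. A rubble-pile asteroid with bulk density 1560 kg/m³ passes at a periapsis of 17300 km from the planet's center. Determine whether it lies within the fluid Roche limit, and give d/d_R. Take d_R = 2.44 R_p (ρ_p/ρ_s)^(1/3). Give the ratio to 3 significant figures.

d_R = 2.44 × (6370 km) × (5510/1560)^(1/3) = 23670 km
d/d_R = (17300) / (23670) = 0.731
Since d/d_R < 1, the body is inside the Roche limit.

inside; d/d_R ≈ 0.731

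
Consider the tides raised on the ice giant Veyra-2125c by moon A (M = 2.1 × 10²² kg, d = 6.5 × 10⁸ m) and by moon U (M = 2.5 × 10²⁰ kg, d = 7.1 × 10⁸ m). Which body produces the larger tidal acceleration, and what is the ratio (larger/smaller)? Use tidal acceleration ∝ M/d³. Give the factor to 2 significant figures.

Moon A, by a factor of ≈ 110

Compare M/d³ for the two perturbers:
Moon A: (2.1 × 10²²) / (6.5 × 10⁸)³ = 7.647 × 10⁻⁵
Moon U: (2.5 × 10²⁰) / (7.1 × 10⁸)³ = 6.985 × 10⁻⁷
Ratio (larger/smaller) = 110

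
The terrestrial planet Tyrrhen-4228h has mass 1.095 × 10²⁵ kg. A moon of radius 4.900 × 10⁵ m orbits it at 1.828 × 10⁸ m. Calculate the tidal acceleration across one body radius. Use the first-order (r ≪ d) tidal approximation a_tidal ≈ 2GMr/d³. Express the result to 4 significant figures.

Differencing GM/(d−r)² and GM/d² to first order in r/d gives 2GMr/d³.
a_tidal = 2GMr/d³
        = 2 × (6.674 × 10⁻¹¹) × (1.095 × 10²⁵) × (4.900 × 10⁵) / (1.828 × 10⁸)³
        = 1.172 × 10⁻⁴ m/s²

1.172 × 10⁻⁴ m/s²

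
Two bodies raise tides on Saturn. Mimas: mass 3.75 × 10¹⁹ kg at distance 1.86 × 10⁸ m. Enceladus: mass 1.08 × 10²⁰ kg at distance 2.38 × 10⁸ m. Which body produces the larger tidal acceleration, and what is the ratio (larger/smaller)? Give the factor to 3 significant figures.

Enceladus, by a factor of ≈ 1.37

The tide-raising term goes as M/d³ (the gradient of a 1/d² field).
Mimas: (3.75 × 10¹⁹) / (1.86 × 10⁸)³ = 5.828 × 10⁻⁶
Enceladus: (1.08 × 10²⁰) / (2.38 × 10⁸)³ = 8.011 × 10⁻⁶
Ratio (larger/smaller) = 1.37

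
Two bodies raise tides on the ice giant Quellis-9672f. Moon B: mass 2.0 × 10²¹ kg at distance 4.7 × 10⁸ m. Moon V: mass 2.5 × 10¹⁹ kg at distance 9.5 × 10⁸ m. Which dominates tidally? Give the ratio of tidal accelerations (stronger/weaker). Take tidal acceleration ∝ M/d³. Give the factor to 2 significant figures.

The tide-raising term goes as M/d³ (the gradient of a 1/d² field).
Moon B: (2.0 × 10²¹) / (4.7 × 10⁸)³ = 1.926 × 10⁻⁵
Moon V: (2.5 × 10¹⁹) / (9.5 × 10⁸)³ = 2.916 × 10⁻⁸
Ratio (larger/smaller) = 660

Moon B, by a factor of ≈ 660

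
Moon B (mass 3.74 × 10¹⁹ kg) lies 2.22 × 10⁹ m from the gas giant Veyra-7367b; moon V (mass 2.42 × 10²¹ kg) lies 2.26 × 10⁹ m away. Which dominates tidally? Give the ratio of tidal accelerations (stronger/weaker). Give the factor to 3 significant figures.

Moon V, by a factor of ≈ 61.3

Tidal stretch scales as M/d³; compute that for each body.
Moon B: (3.74 × 10¹⁹) / (2.22 × 10⁹)³ = 3.418 × 10⁻⁹
Moon V: (2.42 × 10²¹) / (2.26 × 10⁹)³ = 2.096 × 10⁻⁷
Ratio (larger/smaller) = 61.3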